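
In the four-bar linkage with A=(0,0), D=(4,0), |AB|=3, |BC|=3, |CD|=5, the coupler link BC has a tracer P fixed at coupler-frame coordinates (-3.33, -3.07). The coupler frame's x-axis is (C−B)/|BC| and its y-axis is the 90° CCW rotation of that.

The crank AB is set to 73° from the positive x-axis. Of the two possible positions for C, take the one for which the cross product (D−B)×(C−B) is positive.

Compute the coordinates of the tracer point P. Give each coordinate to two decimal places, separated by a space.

0.53 -1.65

A=(0,0), D=(4.00,0)
B = A + 3.00·(cos73°, sin73°) = (0.8771, 2.8689)
|BD| = 4.2406
circle(B,3.00) ∩ circle(D,5.00): a=0.2338, h=2.9909
  candidates: C₊=(3.0727,4.9133) cross=12.683; C₋=(-0.9741,0.5082) cross=-12.683
  mode + wants cross > 0 → take C=(3.0727,4.9133) (cross=12.683)
ex = (C−B)/|BC| = (0.7319,0.6814); ey = (-0.6814,0.7319)
P = B + -3.33·ex + -3.07·ey = (0.5321,-1.6471)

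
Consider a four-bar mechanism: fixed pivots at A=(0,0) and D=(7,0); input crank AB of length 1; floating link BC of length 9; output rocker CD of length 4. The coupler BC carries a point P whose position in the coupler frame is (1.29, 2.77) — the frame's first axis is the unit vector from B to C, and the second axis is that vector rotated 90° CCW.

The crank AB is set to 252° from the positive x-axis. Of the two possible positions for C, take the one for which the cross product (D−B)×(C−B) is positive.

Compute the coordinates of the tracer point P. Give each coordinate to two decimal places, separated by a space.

-0.75 2.07

A=(0,0), D=(7.00,0)
B = A + 1.00·(cos252°, sin252°) = (-0.3090, -0.9511)
|BD| = 7.3706
circle(B,9.00) ∩ circle(D,4.00): a=8.0947, h=3.9339
  candidates: C₊=(7.2104,3.9945) cross=28.995; C₋=(8.2256,-3.8076) cross=-28.995
  mode + wants cross > 0 → take C=(7.2104,3.9945) (cross=28.995)
ex = (C−B)/|BC| = (0.8355,0.5495); ey = (-0.5495,0.8355)
P = B + 1.29·ex + 2.77·ey = (-0.7534,2.0721)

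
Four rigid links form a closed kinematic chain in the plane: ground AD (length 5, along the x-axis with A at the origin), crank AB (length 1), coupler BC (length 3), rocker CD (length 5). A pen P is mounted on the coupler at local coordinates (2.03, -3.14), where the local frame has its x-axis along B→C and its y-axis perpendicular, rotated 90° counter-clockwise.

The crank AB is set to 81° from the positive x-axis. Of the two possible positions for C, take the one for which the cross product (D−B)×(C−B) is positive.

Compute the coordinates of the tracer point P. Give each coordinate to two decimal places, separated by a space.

3.88 1.30

A=(0,0), D=(5.00,0)
B = A + 1.00·(cos81°, sin81°) = (0.1564, 0.9877)
|BD| = 4.9432
circle(B,3.00) ∩ circle(D,5.00): a=0.8533, h=2.8761
  candidates: C₊=(1.5671,3.6353) cross=14.217; C₋=(0.4178,-2.0009) cross=-14.217
  mode + wants cross > 0 → take C=(1.5671,3.6353) (cross=14.217)
ex = (C−B)/|BC| = (0.4702,0.8825); ey = (-0.8825,0.4702)
P = B + 2.03·ex + -3.14·ey = (3.8822,1.3027)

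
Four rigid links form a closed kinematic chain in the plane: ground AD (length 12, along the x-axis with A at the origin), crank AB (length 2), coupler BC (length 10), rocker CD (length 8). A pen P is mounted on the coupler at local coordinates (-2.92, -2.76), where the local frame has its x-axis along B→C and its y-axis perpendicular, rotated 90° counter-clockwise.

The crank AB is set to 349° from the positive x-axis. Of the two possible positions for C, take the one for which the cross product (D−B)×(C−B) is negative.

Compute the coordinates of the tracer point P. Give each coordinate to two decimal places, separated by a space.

A=(0,0), D=(12.00,0)
B = A + 2.00·(cos349°, sin349°) = (1.9633, -0.3816)
|BD| = 10.0440
circle(B,10.00) ∩ circle(D,8.00): a=6.8141, h=7.3190
  candidates: C₊=(8.4944,7.1910) cross=73.512; C₋=(9.0505,-7.4364) cross=-73.512
  mode - wants cross < 0 → take C=(9.0505,-7.4364) (cross=-73.512)
ex = (C−B)/|BC| = (0.7087,-0.7055); ey = (0.7055,0.7087)
P = B + -2.92·ex + -2.76·ey = (-2.0534,-0.2777)

-2.05 -0.28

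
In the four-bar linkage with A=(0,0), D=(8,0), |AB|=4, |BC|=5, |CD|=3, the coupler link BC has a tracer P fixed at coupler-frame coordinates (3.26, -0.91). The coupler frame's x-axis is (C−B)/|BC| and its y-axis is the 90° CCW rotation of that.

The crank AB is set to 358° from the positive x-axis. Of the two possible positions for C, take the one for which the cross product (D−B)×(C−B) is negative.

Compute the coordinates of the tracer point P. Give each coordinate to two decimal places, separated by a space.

6.15 -2.75

A=(0,0), D=(8.00,0)
B = A + 4.00·(cos358°, sin358°) = (3.9976, -0.1396)
|BD| = 4.0049
circle(B,5.00) ∩ circle(D,3.00): a=4.0000, h=3.0000
  candidates: C₊=(7.8906,2.9980) cross=12.015; C₋=(8.0997,-2.9983) cross=-12.015
  mode - wants cross < 0 → take C=(8.0997,-2.9983) (cross=-12.015)
ex = (C−B)/|BC| = (0.8204,-0.5717); ey = (0.5717,0.8204)
P = B + 3.26·ex + -0.91·ey = (6.1519,-2.7501)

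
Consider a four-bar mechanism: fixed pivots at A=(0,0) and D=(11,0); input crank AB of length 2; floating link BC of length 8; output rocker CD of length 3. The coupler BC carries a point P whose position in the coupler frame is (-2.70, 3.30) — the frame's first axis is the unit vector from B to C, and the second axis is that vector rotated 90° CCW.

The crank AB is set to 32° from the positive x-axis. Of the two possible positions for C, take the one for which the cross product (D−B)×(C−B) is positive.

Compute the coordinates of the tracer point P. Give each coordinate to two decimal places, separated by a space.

A=(0,0), D=(11.00,0)
B = A + 2.00·(cos32°, sin32°) = (1.6961, 1.0598)
|BD| = 9.3641
circle(B,8.00) ∩ circle(D,3.00): a=7.6188, h=2.4401
  candidates: C₊=(9.5421,2.6219) cross=22.849; C₋=(8.9898,-2.2269) cross=-22.849
  mode + wants cross > 0 → take C=(9.5421,2.6219) (cross=22.849)
ex = (C−B)/|BC| = (0.9808,0.1953); ey = (-0.1953,0.9808)
P = B + -2.70·ex + 3.30·ey = (-1.5963,3.7691)

-1.60 3.77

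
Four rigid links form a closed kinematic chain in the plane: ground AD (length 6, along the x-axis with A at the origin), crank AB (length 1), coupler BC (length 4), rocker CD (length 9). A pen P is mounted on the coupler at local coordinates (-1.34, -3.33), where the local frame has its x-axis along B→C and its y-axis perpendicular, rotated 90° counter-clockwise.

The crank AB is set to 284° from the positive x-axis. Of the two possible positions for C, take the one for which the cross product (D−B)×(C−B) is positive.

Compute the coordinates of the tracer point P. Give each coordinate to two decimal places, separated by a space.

A=(0,0), D=(6.00,0)
B = A + 1.00·(cos284°, sin284°) = (0.2419, -0.9703)
|BD| = 5.8393
circle(B,4.00) ∩ circle(D,9.00): a=-2.6461, h=2.9997
  candidates: C₊=(-2.8659,1.5479) cross=17.516; C₋=(-1.8690,-4.3679) cross=-17.516
  mode + wants cross > 0 → take C=(-2.8659,1.5479) (cross=17.516)
ex = (C−B)/|BC| = (-0.7770,0.6296); ey = (-0.6296,-0.7770)
P = B + -1.34·ex + -3.33·ey = (3.3795,0.7733)

3.38 0.77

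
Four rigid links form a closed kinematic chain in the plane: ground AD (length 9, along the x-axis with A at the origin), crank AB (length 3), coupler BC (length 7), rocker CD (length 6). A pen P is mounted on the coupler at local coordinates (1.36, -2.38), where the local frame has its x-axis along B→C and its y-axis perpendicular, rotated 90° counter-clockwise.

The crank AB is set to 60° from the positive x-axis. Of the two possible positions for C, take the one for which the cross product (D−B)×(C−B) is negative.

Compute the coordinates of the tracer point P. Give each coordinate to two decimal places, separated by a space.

A=(0,0), D=(9.00,0)
B = A + 3.00·(cos60°, sin60°) = (1.5000, 2.5981)
|BD| = 7.9373
circle(B,7.00) ∩ circle(D,6.00): a=4.7875, h=5.1068
  candidates: C₊=(7.6954,5.8565) cross=40.534; C₋=(4.3522,-3.7945) cross=-40.534
  mode - wants cross < 0 → take C=(4.3522,-3.7945) (cross=-40.534)
ex = (C−B)/|BC| = (0.4075,-0.9132); ey = (0.9132,0.4075)
P = B + 1.36·ex + -2.38·ey = (-0.1193,0.3863)

-0.12 0.39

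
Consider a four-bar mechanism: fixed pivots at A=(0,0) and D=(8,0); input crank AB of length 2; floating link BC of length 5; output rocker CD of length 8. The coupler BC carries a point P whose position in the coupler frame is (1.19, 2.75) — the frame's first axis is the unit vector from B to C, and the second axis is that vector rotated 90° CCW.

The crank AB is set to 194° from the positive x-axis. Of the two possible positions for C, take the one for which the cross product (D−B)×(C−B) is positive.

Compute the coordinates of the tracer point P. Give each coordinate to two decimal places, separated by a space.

-3.54 2.05

A=(0,0), D=(8.00,0)
B = A + 2.00·(cos194°, sin194°) = (-1.9406, -0.4838)
|BD| = 9.9524
circle(B,5.00) ∩ circle(D,8.00): a=3.0168, h=3.9873
  candidates: C₊=(0.8788,3.6454) cross=39.683; C₋=(1.2665,-4.3198) cross=-39.683
  mode + wants cross > 0 → take C=(0.8788,3.6454) (cross=39.683)
ex = (C−B)/|BC| = (0.5639,0.8259); ey = (-0.8259,0.5639)
P = B + 1.19·ex + 2.75·ey = (-3.5407,2.0496)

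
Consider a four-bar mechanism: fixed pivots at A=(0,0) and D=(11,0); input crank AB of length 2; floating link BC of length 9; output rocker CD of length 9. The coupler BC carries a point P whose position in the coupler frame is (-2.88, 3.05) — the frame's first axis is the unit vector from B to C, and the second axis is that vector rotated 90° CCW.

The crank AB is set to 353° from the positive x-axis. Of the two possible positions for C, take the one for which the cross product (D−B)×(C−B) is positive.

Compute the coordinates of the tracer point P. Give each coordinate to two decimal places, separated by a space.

A=(0,0), D=(11.00,0)
B = A + 2.00·(cos353°, sin353°) = (1.9851, -0.2437)
|BD| = 9.0182
circle(B,9.00) ∩ circle(D,9.00): a=4.5091, h=7.7890
  candidates: C₊=(6.2820,7.6643) cross=70.242; C₋=(6.7031,-7.9080) cross=-70.242
  mode + wants cross > 0 → take C=(6.2820,7.6643) (cross=70.242)
ex = (C−B)/|BC| = (0.4774,0.8787); ey = (-0.8787,0.4774)
P = B + -2.88·ex + 3.05·ey = (-2.0699,-1.3181)

-2.07 -1.32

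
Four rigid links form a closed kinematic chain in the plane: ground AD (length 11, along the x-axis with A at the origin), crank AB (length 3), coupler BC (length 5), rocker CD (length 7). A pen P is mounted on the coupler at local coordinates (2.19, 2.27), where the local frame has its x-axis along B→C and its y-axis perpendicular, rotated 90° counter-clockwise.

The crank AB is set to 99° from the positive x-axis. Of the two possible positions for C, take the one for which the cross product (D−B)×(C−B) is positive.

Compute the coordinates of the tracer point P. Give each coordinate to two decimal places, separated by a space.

1.86 5.09

A=(0,0), D=(11.00,0)
B = A + 3.00·(cos99°, sin99°) = (-0.4693, 2.9631)
|BD| = 11.8459
circle(B,5.00) ∩ circle(D,7.00): a=4.9099, h=0.9448
  candidates: C₊=(4.5209,2.6497) cross=11.192; C₋=(4.0482,0.8202) cross=-11.192
  mode + wants cross > 0 → take C=(4.5209,2.6497) (cross=11.192)
ex = (C−B)/|BC| = (0.9980,-0.0627); ey = (0.0627,0.9980)
P = B + 2.19·ex + 2.27·ey = (1.8587,5.0913)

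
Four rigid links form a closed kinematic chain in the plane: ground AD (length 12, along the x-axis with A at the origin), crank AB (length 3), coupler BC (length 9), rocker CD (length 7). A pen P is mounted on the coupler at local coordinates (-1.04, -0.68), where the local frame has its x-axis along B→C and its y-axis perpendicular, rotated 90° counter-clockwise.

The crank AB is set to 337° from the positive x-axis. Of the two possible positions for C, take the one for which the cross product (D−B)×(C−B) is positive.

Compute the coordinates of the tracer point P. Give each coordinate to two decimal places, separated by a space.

2.66 -2.41

A=(0,0), D=(12.00,0)
B = A + 3.00·(cos337°, sin337°) = (2.7615, -1.1722)
|BD| = 9.3126
circle(B,9.00) ∩ circle(D,7.00): a=6.3744, h=6.3535
  candidates: C₊=(8.2855,5.9332) cross=59.167; C₋=(9.8849,-6.6728) cross=-59.167
  mode + wants cross > 0 → take C=(8.2855,5.9332) (cross=59.167)
ex = (C−B)/|BC| = (0.6138,0.7895); ey = (-0.7895,0.6138)
P = B + -1.04·ex + -0.68·ey = (2.6600,-2.4106)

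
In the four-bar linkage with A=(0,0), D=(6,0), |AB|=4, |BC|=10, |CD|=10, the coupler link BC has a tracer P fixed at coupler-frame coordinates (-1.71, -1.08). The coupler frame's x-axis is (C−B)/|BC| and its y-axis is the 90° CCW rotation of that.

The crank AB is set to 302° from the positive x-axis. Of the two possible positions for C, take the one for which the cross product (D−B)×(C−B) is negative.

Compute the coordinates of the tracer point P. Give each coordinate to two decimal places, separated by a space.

0.10 -3.33

A=(0,0), D=(6.00,0)
B = A + 4.00·(cos302°, sin302°) = (2.1197, -3.3922)
|BD| = 5.1540
circle(B,10.00) ∩ circle(D,10.00): a=2.5770, h=9.6622
  candidates: C₊=(-2.2995,5.5784) cross=49.799; C₋=(10.4192,-8.9705) cross=-49.799
  mode - wants cross < 0 → take C=(10.4192,-8.9705) (cross=-49.799)
ex = (C−B)/|BC| = (0.8300,-0.5578); ey = (0.5578,0.8300)
P = B + -1.71·ex + -1.08·ey = (0.0980,-3.3346)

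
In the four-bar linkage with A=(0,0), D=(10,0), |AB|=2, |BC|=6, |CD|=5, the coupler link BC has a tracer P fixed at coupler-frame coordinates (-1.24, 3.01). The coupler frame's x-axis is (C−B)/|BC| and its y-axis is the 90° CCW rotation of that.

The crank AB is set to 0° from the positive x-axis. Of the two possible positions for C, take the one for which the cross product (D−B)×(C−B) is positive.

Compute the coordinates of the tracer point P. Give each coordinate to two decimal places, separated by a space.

-0.85 1.58

A=(0,0), D=(10.00,0)
B = A + 2.00·(cos0°, sin0°) = (2.0000, 0.0000)
|BD| = 8.0000
circle(B,6.00) ∩ circle(D,5.00): a=4.6875, h=3.7453
  candidates: C₊=(6.6875,3.7453) cross=29.962; C₋=(6.6875,-3.7453) cross=-29.962
  mode + wants cross > 0 → take C=(6.6875,3.7453) (cross=29.962)
ex = (C−B)/|BC| = (0.7812,0.6242); ey = (-0.6242,0.7812)
P = B + -1.24·ex + 3.01·ey = (-0.8476,1.5775)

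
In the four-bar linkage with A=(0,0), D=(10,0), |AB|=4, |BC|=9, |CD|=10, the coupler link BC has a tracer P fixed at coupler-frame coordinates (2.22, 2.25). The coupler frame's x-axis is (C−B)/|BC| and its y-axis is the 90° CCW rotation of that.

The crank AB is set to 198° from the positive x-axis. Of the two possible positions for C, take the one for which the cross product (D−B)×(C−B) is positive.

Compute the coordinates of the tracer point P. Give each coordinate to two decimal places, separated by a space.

-4.17 1.90

A=(0,0), D=(10.00,0)
B = A + 4.00·(cos198°, sin198°) = (-3.8042, -1.2361)
|BD| = 13.8595
circle(B,9.00) ∩ circle(D,10.00): a=6.2443, h=6.4814
  candidates: C₊=(1.8371,5.7764) cross=89.829; C₋=(2.9932,-7.1348) cross=-89.829
  mode + wants cross > 0 → take C=(1.8371,5.7764) (cross=89.829)
ex = (C−B)/|BC| = (0.6268,0.7792); ey = (-0.7792,0.6268)
P = B + 2.22·ex + 2.25·ey = (-4.1658,1.9040)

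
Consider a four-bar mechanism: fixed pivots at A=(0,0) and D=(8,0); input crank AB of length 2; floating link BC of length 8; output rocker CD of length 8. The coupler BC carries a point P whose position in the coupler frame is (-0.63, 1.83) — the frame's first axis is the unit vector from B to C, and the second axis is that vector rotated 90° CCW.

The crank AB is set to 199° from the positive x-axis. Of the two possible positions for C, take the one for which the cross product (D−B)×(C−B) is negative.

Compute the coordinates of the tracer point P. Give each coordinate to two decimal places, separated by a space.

A=(0,0), D=(8.00,0)
B = A + 2.00·(cos199°, sin199°) = (-1.8910, -0.6511)
|BD| = 9.9124
circle(B,8.00) ∩ circle(D,8.00): a=4.9562, h=6.2798
  candidates: C₊=(2.6420,5.9407) cross=62.248; C₋=(3.4670,-6.5918) cross=-62.248
  mode - wants cross < 0 → take C=(3.4670,-6.5918) (cross=-62.248)
ex = (C−B)/|BC| = (0.6698,-0.7426); ey = (0.7426,0.6698)
P = B + -0.63·ex + 1.83·ey = (-0.9541,1.0423)

-0.95 1.04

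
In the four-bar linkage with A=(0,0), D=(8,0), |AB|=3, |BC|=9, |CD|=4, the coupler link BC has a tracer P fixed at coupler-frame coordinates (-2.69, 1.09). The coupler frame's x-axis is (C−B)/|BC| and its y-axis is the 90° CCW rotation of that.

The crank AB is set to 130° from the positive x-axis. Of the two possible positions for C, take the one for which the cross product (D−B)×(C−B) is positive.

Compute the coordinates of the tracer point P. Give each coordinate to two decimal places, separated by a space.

-4.77 2.91

A=(0,0), D=(8.00,0)
B = A + 3.00·(cos130°, sin130°) = (-1.9284, 2.2981)
|BD| = 10.1909
circle(B,9.00) ∩ circle(D,4.00): a=8.2846, h=3.5165
  candidates: C₊=(6.9358,3.8558) cross=35.837; C₋=(5.3498,-2.9961) cross=-35.837
  mode + wants cross > 0 → take C=(6.9358,3.8558) (cross=35.837)
ex = (C−B)/|BC| = (0.9849,0.1731); ey = (-0.1731,0.9849)
P = B + -2.69·ex + 1.09·ey = (-4.7664,2.9061)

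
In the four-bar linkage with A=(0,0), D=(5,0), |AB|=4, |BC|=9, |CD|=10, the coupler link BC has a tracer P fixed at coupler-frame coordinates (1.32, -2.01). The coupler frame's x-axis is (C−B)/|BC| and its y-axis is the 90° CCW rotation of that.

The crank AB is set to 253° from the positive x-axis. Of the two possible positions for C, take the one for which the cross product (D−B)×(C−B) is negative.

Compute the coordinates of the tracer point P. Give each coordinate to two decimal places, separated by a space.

-1.59 -6.19

A=(0,0), D=(5.00,0)
B = A + 4.00·(cos253°, sin253°) = (-1.1695, -3.8252)
|BD| = 7.2591
circle(B,9.00) ∩ circle(D,10.00): a=2.3209, h=8.6956
  candidates: C₊=(-3.7792,4.7881) cross=63.122; C₋=(5.3852,-9.9926) cross=-63.122
  mode - wants cross < 0 → take C=(5.3852,-9.9926) (cross=-63.122)
ex = (C−B)/|BC| = (0.7283,-0.6853); ey = (0.6853,0.7283)
P = B + 1.32·ex + -2.01·ey = (-1.5855,-6.1936)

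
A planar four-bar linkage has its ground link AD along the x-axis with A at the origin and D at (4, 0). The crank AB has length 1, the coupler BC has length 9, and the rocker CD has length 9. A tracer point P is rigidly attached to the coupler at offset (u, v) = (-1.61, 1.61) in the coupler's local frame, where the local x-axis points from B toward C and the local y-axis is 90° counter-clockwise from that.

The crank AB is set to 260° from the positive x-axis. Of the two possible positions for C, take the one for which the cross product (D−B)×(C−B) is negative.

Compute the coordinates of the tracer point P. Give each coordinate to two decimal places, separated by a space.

0.53 1.18

A=(0,0), D=(4.00,0)
B = A + 1.00·(cos260°, sin260°) = (-0.1736, -0.9848)
|BD| = 4.2883
circle(B,9.00) ∩ circle(D,9.00): a=2.1441, h=8.7409
  candidates: C₊=(-0.0942,8.0148) cross=37.483; C₋=(3.9205,-8.9996) cross=-37.483
  mode - wants cross < 0 → take C=(3.9205,-8.9996) (cross=-37.483)
ex = (C−B)/|BC| = (0.4549,-0.8905); ey = (0.8905,0.4549)
P = B + -1.61·ex + 1.61·ey = (0.5277,1.1814)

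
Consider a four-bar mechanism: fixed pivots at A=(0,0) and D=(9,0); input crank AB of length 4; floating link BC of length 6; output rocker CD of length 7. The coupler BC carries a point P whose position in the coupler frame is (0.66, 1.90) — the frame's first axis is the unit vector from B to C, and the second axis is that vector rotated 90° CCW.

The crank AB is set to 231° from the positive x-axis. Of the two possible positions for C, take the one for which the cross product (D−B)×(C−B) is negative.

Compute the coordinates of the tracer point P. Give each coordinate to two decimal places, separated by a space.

A=(0,0), D=(9.00,0)
B = A + 4.00·(cos231°, sin231°) = (-2.5173, -3.1086)
|BD| = 11.9294
circle(B,6.00) ∩ circle(D,7.00): a=5.4198, h=2.5740
  candidates: C₊=(2.0446,0.7888) cross=30.706; C₋=(3.3860,-4.1813) cross=-30.706
  mode - wants cross < 0 → take C=(3.3860,-4.1813) (cross=-30.706)
ex = (C−B)/|BC| = (0.9839,-0.1788); ey = (0.1788,0.9839)
P = B + 0.66·ex + 1.90·ey = (-1.5282,-1.3572)

-1.53 -1.36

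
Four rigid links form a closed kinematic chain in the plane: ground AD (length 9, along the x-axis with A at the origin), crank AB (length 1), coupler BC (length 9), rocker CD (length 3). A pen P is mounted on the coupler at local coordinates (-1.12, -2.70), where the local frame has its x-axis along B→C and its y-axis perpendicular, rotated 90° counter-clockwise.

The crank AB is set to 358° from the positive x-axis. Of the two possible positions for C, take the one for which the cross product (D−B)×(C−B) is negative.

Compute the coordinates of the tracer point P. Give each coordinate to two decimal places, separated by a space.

-0.94 -2.23

A=(0,0), D=(9.00,0)
B = A + 1.00·(cos358°, sin358°) = (0.9994, -0.0349)
|BD| = 8.0007
circle(B,9.00) ∩ circle(D,3.00): a=8.5000, h=2.9582
  candidates: C₊=(9.4864,2.9603) cross=23.667; C₋=(9.5122,-2.9560) cross=-23.667
  mode - wants cross < 0 → take C=(9.5122,-2.9560) (cross=-23.667)
ex = (C−B)/|BC| = (0.9459,-0.3246); ey = (0.3246,0.9459)
P = B + -1.12·ex + -2.70·ey = (-0.9363,-2.2252)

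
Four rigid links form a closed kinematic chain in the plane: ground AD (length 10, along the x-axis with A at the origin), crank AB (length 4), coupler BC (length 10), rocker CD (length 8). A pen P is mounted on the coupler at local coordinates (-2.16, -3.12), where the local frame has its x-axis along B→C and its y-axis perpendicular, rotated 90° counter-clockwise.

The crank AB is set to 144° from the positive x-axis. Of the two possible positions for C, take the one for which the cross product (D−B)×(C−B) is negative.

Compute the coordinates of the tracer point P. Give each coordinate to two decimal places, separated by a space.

A=(0,0), D=(10.00,0)
B = A + 4.00·(cos144°, sin144°) = (-3.2361, 2.3511)
|BD| = 13.4433
circle(B,10.00) ∩ circle(D,8.00): a=8.0606, h=5.9183
  candidates: C₊=(5.7354,6.7685) cross=79.562; C₋=(3.6652,-4.8857) cross=-79.562
  mode - wants cross < 0 → take C=(3.6652,-4.8857) (cross=-79.562)
ex = (C−B)/|BC| = (0.6901,-0.7237); ey = (0.7237,0.6901)
P = B + -2.16·ex + -3.12·ey = (-6.9846,1.7611)

-6.98 1.76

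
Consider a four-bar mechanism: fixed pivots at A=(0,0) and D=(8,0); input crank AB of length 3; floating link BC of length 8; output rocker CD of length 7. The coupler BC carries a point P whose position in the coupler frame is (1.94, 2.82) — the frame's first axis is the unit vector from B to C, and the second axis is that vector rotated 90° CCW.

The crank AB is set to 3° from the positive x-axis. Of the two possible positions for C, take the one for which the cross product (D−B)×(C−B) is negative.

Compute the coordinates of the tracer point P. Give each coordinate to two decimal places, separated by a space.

6.40 -0.22

A=(0,0), D=(8.00,0)
B = A + 3.00·(cos3°, sin3°) = (2.9959, 0.1570)
|BD| = 5.0066
circle(B,8.00) ∩ circle(D,7.00): a=4.0013, h=6.9274
  candidates: C₊=(7.2125,6.9556) cross=34.683; C₋=(6.7780,-6.8925) cross=-34.683
  mode - wants cross < 0 → take C=(6.7780,-6.8925) (cross=-34.683)
ex = (C−B)/|BC| = (0.4728,-0.8812); ey = (0.8812,0.4728)
P = B + 1.94·ex + 2.82·ey = (6.3980,-0.2193)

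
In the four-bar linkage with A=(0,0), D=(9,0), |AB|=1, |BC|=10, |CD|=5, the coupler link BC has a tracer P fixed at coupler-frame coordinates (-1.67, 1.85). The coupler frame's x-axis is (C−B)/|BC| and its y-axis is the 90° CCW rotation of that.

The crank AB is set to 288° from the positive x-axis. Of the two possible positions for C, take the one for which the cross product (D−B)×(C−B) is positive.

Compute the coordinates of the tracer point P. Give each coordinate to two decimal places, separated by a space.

A=(0,0), D=(9.00,0)
B = A + 1.00·(cos288°, sin288°) = (0.3090, -0.9511)
|BD| = 8.7429
circle(B,10.00) ∩ circle(D,5.00): a=8.6606, h=4.9993
  candidates: C₊=(8.3744,4.9607) cross=43.708; C₋=(9.4621,-4.9786) cross=-43.708
  mode + wants cross > 0 → take C=(8.3744,4.9607) (cross=43.708)
ex = (C−B)/|BC| = (0.8065,0.5912); ey = (-0.5912,0.8065)
P = B + -1.67·ex + 1.85·ey = (-2.1316,-0.4462)

-2.13 -0.45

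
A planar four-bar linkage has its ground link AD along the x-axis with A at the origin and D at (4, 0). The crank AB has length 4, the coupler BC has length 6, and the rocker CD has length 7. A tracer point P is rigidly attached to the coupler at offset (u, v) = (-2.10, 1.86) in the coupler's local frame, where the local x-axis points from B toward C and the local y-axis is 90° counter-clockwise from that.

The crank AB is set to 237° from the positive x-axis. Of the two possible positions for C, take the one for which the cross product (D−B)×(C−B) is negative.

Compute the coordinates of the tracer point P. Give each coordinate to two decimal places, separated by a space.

A=(0,0), D=(4.00,0)
B = A + 4.00·(cos237°, sin237°) = (-2.1786, -3.3547)
|BD| = 7.0305
circle(B,6.00) ∩ circle(D,7.00): a=2.5907, h=5.4118
  candidates: C₊=(-2.4841,2.6375) cross=38.048; C₋=(2.6805,-6.8745) cross=-38.048
  mode - wants cross < 0 → take C=(2.6805,-6.8745) (cross=-38.048)
ex = (C−B)/|BC| = (0.8098,-0.5866); ey = (0.5866,0.8098)
P = B + -2.10·ex + 1.86·ey = (-2.7881,-0.6164)

-2.79 -0.62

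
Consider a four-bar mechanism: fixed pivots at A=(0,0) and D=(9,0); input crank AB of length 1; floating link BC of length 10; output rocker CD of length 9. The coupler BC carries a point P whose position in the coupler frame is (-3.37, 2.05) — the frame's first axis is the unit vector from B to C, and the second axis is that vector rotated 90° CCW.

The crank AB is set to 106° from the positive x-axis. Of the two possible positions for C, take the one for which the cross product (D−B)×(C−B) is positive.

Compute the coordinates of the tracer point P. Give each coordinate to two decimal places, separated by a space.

A=(0,0), D=(9.00,0)
B = A + 1.00·(cos106°, sin106°) = (-0.2756, 0.9613)
|BD| = 9.3253
circle(B,10.00) ∩ circle(D,9.00): a=5.6814, h=8.2293
  candidates: C₊=(6.2238,8.5611) cross=76.741; C₋=(4.5272,-7.8099) cross=-76.741
  mode + wants cross > 0 → take C=(6.2238,8.5611) (cross=76.741)
ex = (C−B)/|BC| = (0.6499,0.7600); ey = (-0.7600,0.6499)
P = B + -3.37·ex + 2.05·ey = (-4.0239,-0.2675)

-4.02 -0.27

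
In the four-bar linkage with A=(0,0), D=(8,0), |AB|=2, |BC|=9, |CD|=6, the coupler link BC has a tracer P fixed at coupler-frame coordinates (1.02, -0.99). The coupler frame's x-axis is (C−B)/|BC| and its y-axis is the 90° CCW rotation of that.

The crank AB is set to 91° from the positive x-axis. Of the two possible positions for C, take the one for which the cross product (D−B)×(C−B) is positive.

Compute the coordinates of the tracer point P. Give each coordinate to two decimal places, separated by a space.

A=(0,0), D=(8.00,0)
B = A + 2.00·(cos91°, sin91°) = (-0.0349, 1.9997)
|BD| = 8.2800
circle(B,9.00) ∩ circle(D,6.00): a=6.8574, h=5.8289
  candidates: C₊=(8.0272,5.9999) cross=48.263; C₋=(5.2118,-5.3128) cross=-48.263
  mode + wants cross > 0 → take C=(8.0272,5.9999) (cross=48.263)
ex = (C−B)/|BC| = (0.8958,0.4445); ey = (-0.4445,0.8958)
P = B + 1.02·ex + -0.99·ey = (1.3188,1.5662)

1.32 1.57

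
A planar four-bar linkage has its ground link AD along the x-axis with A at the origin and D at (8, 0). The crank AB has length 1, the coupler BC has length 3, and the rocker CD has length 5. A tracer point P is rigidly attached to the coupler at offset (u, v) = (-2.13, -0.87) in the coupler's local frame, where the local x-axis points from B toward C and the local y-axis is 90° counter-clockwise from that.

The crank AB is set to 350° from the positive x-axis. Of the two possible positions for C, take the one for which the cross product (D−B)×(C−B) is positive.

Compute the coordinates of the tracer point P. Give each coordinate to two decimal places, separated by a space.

-0.11 -2.20

A=(0,0), D=(8.00,0)
B = A + 1.00·(cos350°, sin350°) = (0.9848, -0.1736)
|BD| = 7.0173
circle(B,3.00) ∩ circle(D,5.00): a=2.3686, h=1.8411
  candidates: C₊=(3.3072,1.7255) cross=12.919; C₋=(3.3983,-1.9555) cross=-12.919
  mode + wants cross > 0 → take C=(3.3072,1.7255) (cross=12.919)
ex = (C−B)/|BC| = (0.7741,0.6330); ey = (-0.6330,0.7741)
P = B + -2.13·ex + -0.87·ey = (-0.1133,-2.1955)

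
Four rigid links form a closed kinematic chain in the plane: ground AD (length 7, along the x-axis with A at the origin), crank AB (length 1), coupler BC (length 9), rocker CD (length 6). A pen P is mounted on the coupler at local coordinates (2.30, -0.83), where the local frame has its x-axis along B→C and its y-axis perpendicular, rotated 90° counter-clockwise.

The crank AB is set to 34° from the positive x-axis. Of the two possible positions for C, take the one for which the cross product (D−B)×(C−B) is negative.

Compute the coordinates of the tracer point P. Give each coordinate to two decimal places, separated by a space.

1.80 -1.69

A=(0,0), D=(7.00,0)
B = A + 1.00·(cos34°, sin34°) = (0.8290, 0.5592)
|BD| = 6.1962
circle(B,9.00) ∩ circle(D,6.00): a=6.7294, h=5.9763
  candidates: C₊=(8.0703,5.9038) cross=37.030; C₋=(6.9916,-6.0000) cross=-37.030
  mode - wants cross < 0 → take C=(6.9916,-6.0000) (cross=-37.030)
ex = (C−B)/|BC| = (0.6847,-0.7288); ey = (0.7288,0.6847)
P = B + 2.30·ex + -0.83·ey = (1.7990,-1.6854)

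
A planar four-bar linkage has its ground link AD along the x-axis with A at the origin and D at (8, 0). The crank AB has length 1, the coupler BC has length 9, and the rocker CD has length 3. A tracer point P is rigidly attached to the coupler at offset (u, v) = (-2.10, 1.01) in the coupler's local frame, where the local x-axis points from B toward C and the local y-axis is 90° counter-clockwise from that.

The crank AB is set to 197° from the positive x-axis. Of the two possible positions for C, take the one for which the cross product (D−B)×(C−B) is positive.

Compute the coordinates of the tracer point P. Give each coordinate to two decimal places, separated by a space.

A=(0,0), D=(8.00,0)
B = A + 1.00·(cos197°, sin197°) = (-0.9563, -0.2924)
|BD| = 8.9611
circle(B,9.00) ∩ circle(D,3.00): a=8.4979, h=2.9640
  candidates: C₊=(7.4404,2.9473) cross=26.561; C₋=(7.6338,-2.9776) cross=-26.561
  mode + wants cross > 0 → take C=(7.4404,2.9473) (cross=26.561)
ex = (C−B)/|BC| = (0.9330,0.3600); ey = (-0.3600,0.9330)
P = B + -2.10·ex + 1.01·ey = (-3.2791,-0.1060)

-3.28 -0.11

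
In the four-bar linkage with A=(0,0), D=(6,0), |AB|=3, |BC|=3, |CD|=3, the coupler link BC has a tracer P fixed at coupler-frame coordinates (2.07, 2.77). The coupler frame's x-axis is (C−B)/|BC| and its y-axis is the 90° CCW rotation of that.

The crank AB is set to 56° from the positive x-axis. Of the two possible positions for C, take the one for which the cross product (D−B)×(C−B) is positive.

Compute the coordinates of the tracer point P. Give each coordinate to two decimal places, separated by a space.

3.56 5.39

A=(0,0), D=(6.00,0)
B = A + 3.00·(cos56°, sin56°) = (1.6776, 2.4871)
|BD| = 4.9869
circle(B,3.00) ∩ circle(D,3.00): a=2.4934, h=1.6682
  candidates: C₊=(4.6707,2.6894) cross=8.319; C₋=(3.0068,-0.2023) cross=-8.319
  mode + wants cross > 0 → take C=(4.6707,2.6894) (cross=8.319)
ex = (C−B)/|BC| = (0.9977,0.0674); ey = (-0.0674,0.9977)
P = B + 2.07·ex + 2.77·ey = (3.5560,5.3904)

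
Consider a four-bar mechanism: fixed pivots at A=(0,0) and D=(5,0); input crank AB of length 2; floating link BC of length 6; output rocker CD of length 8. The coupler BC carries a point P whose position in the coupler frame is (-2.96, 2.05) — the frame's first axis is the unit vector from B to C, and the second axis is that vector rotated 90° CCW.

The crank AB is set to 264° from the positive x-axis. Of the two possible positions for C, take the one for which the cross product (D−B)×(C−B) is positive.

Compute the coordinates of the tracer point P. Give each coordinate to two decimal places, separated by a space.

-1.23 -5.44

A=(0,0), D=(5.00,0)
B = A + 2.00·(cos264°, sin264°) = (-0.2091, -1.9890)
|BD| = 5.5759
circle(B,6.00) ∩ circle(D,8.00): a=0.2771, h=5.9936
  candidates: C₊=(-2.0882,3.7091) cross=33.420; C₋=(2.1879,-7.4895) cross=-33.420
  mode + wants cross > 0 → take C=(-2.0882,3.7091) (cross=33.420)
ex = (C−B)/|BC| = (-0.3132,0.9497); ey = (-0.9497,-0.3132)
P = B + -2.96·ex + 2.05·ey = (-1.2289,-5.4422)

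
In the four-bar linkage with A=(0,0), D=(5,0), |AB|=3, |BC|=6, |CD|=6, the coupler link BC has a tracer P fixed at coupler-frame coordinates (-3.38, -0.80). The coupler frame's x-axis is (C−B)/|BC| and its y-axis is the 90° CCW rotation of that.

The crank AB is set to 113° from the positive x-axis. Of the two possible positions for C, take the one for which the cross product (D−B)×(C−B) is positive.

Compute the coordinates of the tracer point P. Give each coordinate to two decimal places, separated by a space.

-3.63 0.31

A=(0,0), D=(5.00,0)
B = A + 3.00·(cos113°, sin113°) = (-1.1722, 2.7615)
|BD| = 6.7618
circle(B,6.00) ∩ circle(D,6.00): a=3.3809, h=4.9568
  candidates: C₊=(3.9382,5.9053) cross=33.517; C₋=(-0.1104,-3.1438) cross=-33.517
  mode + wants cross > 0 → take C=(3.9382,5.9053) (cross=33.517)
ex = (C−B)/|BC| = (0.8517,0.5240); ey = (-0.5240,0.8517)
P = B + -3.38·ex + -0.80·ey = (-3.6319,0.3091)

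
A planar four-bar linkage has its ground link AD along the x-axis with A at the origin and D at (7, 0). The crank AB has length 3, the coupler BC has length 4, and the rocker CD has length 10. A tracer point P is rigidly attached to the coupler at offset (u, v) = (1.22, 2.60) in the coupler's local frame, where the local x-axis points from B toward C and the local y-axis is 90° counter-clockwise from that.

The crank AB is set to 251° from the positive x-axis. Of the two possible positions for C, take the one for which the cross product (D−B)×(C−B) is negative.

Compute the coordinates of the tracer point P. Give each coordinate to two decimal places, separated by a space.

1.78 -3.63

A=(0,0), D=(7.00,0)
B = A + 3.00·(cos251°, sin251°) = (-0.9767, -2.8366)
|BD| = 8.4660
circle(B,4.00) ∩ circle(D,10.00): a=-0.7280, h=3.9332
  candidates: C₊=(-2.9804,0.6254) cross=33.299; C₋=(-0.3448,-6.7863) cross=-33.299
  mode - wants cross < 0 → take C=(-0.3448,-6.7863) (cross=-33.299)
ex = (C−B)/|BC| = (0.1580,-0.9874); ey = (0.9874,0.1580)
P = B + 1.22·ex + 2.60·ey = (1.7834,-3.6305)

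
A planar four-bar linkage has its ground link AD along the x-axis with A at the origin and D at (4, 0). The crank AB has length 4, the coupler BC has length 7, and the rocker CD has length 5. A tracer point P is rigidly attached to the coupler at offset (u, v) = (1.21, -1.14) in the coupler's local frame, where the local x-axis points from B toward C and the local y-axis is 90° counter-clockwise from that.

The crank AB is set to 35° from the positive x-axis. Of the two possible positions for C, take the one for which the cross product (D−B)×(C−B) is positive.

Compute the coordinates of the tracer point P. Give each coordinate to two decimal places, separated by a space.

A=(0,0), D=(4.00,0)
B = A + 4.00·(cos35°, sin35°) = (3.2766, 2.2943)
|BD| = 2.4056
circle(B,7.00) ∩ circle(D,5.00): a=6.1911, h=3.2666
  candidates: C₊=(8.2537,-2.6280) cross=7.858; C₋=(2.0229,-4.5925) cross=-7.858
  mode + wants cross > 0 → take C=(8.2537,-2.6280) (cross=7.858)
ex = (C−B)/|BC| = (0.7110,-0.7032); ey = (0.7032,0.7110)
P = B + 1.21·ex + -1.14·ey = (3.3353,0.6329)

3.34 0.63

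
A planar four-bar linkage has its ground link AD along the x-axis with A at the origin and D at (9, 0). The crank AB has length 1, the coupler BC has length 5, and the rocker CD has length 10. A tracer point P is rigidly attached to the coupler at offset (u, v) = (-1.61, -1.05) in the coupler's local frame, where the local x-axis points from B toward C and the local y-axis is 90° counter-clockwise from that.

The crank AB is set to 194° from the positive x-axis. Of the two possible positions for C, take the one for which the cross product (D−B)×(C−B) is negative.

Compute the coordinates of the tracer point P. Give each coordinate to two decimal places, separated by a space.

A=(0,0), D=(9.00,0)
B = A + 1.00·(cos194°, sin194°) = (-0.9703, -0.2419)
|BD| = 9.9732
circle(B,5.00) ∩ circle(D,10.00): a=1.2265, h=4.8472
  candidates: C₊=(0.1383,4.6336) cross=48.342; C₋=(0.3735,-5.0580) cross=-48.342
  mode - wants cross < 0 → take C=(0.3735,-5.0580) (cross=-48.342)
ex = (C−B)/|BC| = (0.2688,-0.9632); ey = (0.9632,0.2688)
P = B + -1.61·ex + -1.05·ey = (-2.4144,1.0267)

-2.41 1.03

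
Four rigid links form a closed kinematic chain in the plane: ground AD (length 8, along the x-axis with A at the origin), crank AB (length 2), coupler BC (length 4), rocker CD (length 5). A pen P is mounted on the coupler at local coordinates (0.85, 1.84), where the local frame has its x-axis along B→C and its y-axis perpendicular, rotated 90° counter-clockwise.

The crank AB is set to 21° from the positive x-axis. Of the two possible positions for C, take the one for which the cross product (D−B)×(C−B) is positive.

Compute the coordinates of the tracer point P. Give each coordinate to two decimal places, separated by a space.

A=(0,0), D=(8.00,0)
B = A + 2.00·(cos21°, sin21°) = (1.8672, 0.7167)
|BD| = 6.1746
circle(B,4.00) ∩ circle(D,5.00): a=2.3585, h=3.2307
  candidates: C₊=(4.5847,3.6518) cross=19.948; C₋=(3.8347,-2.7659) cross=-19.948
  mode + wants cross > 0 → take C=(4.5847,3.6518) (cross=19.948)
ex = (C−B)/|BC| = (0.6794,0.7338); ey = (-0.7338,0.6794)
P = B + 0.85·ex + 1.84·ey = (1.0945,2.5905)

1.09 2.59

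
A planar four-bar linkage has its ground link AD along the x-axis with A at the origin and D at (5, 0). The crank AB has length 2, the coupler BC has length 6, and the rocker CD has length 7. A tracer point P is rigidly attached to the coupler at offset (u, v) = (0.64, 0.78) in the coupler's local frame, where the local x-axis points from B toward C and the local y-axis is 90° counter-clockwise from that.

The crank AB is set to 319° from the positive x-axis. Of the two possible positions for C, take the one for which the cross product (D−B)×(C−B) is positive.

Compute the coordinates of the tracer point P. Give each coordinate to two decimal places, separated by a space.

A=(0,0), D=(5.00,0)
B = A + 2.00·(cos319°, sin319°) = (1.5094, -1.3121)
|BD| = 3.7290
circle(B,6.00) ∩ circle(D,7.00): a=0.1215, h=5.9988
  candidates: C₊=(-0.4876,4.3458) cross=22.370; C₋=(3.7339,-6.8845) cross=-22.370
  mode + wants cross > 0 → take C=(-0.4876,4.3458) (cross=22.370)
ex = (C−B)/|BC| = (-0.3328,0.9430); ey = (-0.9430,-0.3328)
P = B + 0.64·ex + 0.78·ey = (0.5609,-0.9682)

0.56 -0.97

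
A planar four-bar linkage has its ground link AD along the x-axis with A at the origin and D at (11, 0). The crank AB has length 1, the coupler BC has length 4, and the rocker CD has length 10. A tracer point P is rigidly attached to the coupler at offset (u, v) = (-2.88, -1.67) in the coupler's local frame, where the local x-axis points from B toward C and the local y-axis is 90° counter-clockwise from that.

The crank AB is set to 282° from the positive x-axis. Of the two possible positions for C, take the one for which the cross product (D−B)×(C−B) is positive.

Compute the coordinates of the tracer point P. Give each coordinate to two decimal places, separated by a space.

0.93 -4.23

A=(0,0), D=(11.00,0)
B = A + 1.00·(cos282°, sin282°) = (0.2079, -0.9781)
|BD| = 10.8363
circle(B,4.00) ∩ circle(D,10.00): a=1.5423, h=3.6907
  candidates: C₊=(1.4108,2.8367) cross=39.994; C₋=(2.0771,-4.5146) cross=-39.994
  mode + wants cross > 0 → take C=(1.4108,2.8367) (cross=39.994)
ex = (C−B)/|BC| = (0.3007,0.9537); ey = (-0.9537,0.3007)
P = B + -2.88·ex + -1.67·ey = (0.9345,-4.2270)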